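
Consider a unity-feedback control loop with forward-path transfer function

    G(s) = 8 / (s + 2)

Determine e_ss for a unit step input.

G(s) has no poles at the origin.
This is a Type 0 system. Kp = lim_{s→0} G(s) = 8/2 = 4.
e_ss = 1/(1 + Kp) = 1/(1 + 4) = 1/5 ≈ 0.2000.

e_ss = 0.2000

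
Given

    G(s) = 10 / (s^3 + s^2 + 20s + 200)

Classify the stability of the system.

The denominator s^3 + s^2 + 20s + 200 factors as (s + 5)(s^2 - 4s + 40), giving poles at s = -5, 2 ± 6j.
Since the pole(s) at s = 2 + 6j, 2 - 6j lie in the right half-plane, the system is unstable.

unstable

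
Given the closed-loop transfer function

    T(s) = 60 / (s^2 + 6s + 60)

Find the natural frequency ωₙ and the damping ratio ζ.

ωₙ ≈ 7.746 rad/s, ζ ≈ 0.3873

Compare the denominator to the standard form s^2 + 2ζωₙs + ωₙ².
ωₙ² = 60, so ωₙ = √60 ≈ 7.746 rad/s.
2ζωₙ = 6, so ζ = 6/(2·√60) ≈ 0.3873.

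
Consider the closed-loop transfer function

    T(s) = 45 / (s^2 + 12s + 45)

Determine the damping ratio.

ζ ≈ 0.8944

Compare the denominator to the standard form s^2 + 2ζωₙs + ωₙ².
ωₙ² = 45, so ωₙ = √45 ≈ 6.708 rad/s.
2ζωₙ = 12, so ζ = 12/(2·√45) ≈ 0.8944.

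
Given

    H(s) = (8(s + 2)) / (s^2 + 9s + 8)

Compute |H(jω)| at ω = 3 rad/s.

|H(j3)| ≈ 1.068

Substitute s = j3: numerator = 16 + j24, denominator = -1 + j27.
|H(j3)| = |16 + j24| / |-1 + j27| = 28.844 / 27.019 ≈ 1.068.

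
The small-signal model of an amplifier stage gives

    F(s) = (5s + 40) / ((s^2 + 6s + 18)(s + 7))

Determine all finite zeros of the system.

s = -8

Set the numerator to zero: 5s + 40 = 0, i.e. 5·(s + 8) = 0.
So s = -8.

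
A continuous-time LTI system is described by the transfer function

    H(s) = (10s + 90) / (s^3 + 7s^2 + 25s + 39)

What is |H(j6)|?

Substitute s = j6: numerator = 90 + j60, denominator = -213 - j66.
|H(j6)| = |90 + j60| / |-213 - j66| = 108.17 / 222.99 ≈ 0.4851.

|H(j6)| ≈ 0.4851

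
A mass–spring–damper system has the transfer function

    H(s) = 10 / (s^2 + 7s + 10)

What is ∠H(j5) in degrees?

∠H(j5) ≈ -113.2°

At s = j5: numerator = 10, denominator = -15 + j35.
∠H = ∠num − ∠den = 0° − (113.20°) = -113.2°.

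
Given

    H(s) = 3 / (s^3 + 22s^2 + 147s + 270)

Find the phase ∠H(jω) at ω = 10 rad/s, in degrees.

At s = j10: numerator = 3, denominator = -1930 + j470.
∠H = ∠num − ∠den = 0° − (166.31°) = -166.3°.

∠H(j10) ≈ -166.3°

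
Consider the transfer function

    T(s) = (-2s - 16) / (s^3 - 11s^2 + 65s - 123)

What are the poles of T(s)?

s = 4 + 5j, 4 - 5j, 3

The poles are the roots of the denominator s^3 - 11s^2 + 65s - 123 = 0.
Trying s = 3: the polynomial evaluates to 0, so (s - 3) is a factor.
Dividing out leaves s^2 - 8s + 41 = 0.
The quadratic formula then gives s = 4 ± 5j.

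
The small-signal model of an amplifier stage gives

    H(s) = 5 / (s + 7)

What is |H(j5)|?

Substitute s = j5: numerator = 5, denominator = 7 + j5.
|H(j5)| = |5| / |7 + j5| = 5 / 8.6023 ≈ 0.5812.

|H(j5)| ≈ 0.5812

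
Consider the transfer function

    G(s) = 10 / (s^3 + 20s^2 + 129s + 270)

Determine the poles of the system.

s = -6, -9, -5

The poles are the roots of the denominator s^3 + 20s^2 + 129s + 270 = 0.
Trying s = -6: the polynomial evaluates to 0, so (s + 6) is a factor.
Dividing out leaves s^2 + 14s + 45 = 0.
Factoring the quadratic: (s + 9)(s + 5) = 0.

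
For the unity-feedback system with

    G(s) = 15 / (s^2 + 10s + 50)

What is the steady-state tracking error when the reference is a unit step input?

e_ss = 0.7692

G(s) has no poles at the origin.
This is a Type 0 system. Kp = lim_{s→0} G(s) = 15/50 = 3/10.
e_ss = 1/(1 + Kp) = 1/(1 + 3/10) = 10/13 ≈ 0.7692.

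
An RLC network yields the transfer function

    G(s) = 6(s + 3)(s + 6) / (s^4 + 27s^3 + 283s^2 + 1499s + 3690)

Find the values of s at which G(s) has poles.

s = -4 ± 5j, -10, -9

The poles are the roots of the denominator s^4 + 27s^3 + 283s^2 + 1499s + 3690 = 0.
Trying s = -10: the polynomial evaluates to 0, so (s + 10) is a factor.
Dividing out leaves s^3 + 17s^2 + 113s + 369 = 0.
This factors further as (s^2 + 8s + 41)(s + 9) = 0.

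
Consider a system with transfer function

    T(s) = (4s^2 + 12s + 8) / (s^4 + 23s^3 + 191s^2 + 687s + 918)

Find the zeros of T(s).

s = -2, -1

Set the numerator to zero: 4s^2 + 12s + 8 = 0, i.e. 4·(s^2 + 3s + 2) = 0.
Factoring: (s + 2)(s + 1) = 0.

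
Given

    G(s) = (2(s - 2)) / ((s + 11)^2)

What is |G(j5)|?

Substitute s = j5: numerator = -4 + j10, denominator = 96 + j110.
|G(j5)| = |-4 + j10| / |96 + j110| = 10.770 / 146 ≈ 0.07377.

|G(j5)| ≈ 0.07377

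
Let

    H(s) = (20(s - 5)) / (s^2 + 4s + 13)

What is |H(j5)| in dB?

|H(j5)|_dB ≈ 15.7 dB

Substitute s = j5: numerator = -100 + j100, denominator = -12 + j20.
|H(j5)| = |-100 + j100| / |-12 + j20| = 141.42 / 23.324 ≈ 6.063.
In decibels: 20·log₁₀(6.063) ≈ 15.7 dB.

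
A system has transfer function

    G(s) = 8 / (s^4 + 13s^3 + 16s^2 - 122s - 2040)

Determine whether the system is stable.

unstable

The denominator s^4 + 13s^3 + 16s^2 - 122s - 2040 factors as (s^2 + 6s + 34)(s + 12)(s - 5), giving poles at s = -3 + 5j, -3 - 5j, -12, 5.
Since the pole(s) at s = 5 lie in the right half-plane, the system is unstable.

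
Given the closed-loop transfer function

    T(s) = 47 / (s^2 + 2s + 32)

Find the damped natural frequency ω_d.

ω_d ≈ 5.568 rad/s

Comparing s^2 + 2s + 32 to s^2 + 2ζωₙs + ωₙ²: ωₙ = √32 ≈ 5.657 rad/s and ζ = 2/(2·√32) ≈ 0.1768.
ζωₙ = 2/2 = 1, so ω_d = ωₙ√(1−ζ²) = √(ωₙ² − (ζωₙ)²) = √(32 − 1²) = √31 ≈ 5.568 rad/s.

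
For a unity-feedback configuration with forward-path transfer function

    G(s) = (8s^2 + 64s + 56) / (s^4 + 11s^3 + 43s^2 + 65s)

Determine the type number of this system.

Factor s from the denominator: s^4 + 11s^3 + 43s^2 + 65s = s·(s^3 + 11s^2 + 43s + 65).
There is 1 pole at the origin, so the system is Type 1.

Type 1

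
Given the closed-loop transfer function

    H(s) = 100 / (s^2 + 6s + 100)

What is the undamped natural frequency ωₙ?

Compare the denominator to the standard form s^2 + 2ζωₙs + ωₙ².
ωₙ² = 100, so ωₙ = 10 rad/s.

ωₙ = 10 rad/s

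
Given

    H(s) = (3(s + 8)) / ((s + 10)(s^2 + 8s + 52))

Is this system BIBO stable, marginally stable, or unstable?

stable

The poles can be read from the denominator factors: s = -10, -4 ± 6j.
Since all poles lie strictly in the left half-plane, the system is stable.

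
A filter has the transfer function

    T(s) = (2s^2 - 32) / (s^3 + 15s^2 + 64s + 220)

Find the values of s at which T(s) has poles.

s = -2 + 4j, -2 - 4j, -11

The poles are the roots of the denominator s^3 + 15s^2 + 64s + 220 = 0.
Trying s = -11: the polynomial evaluates to 0, so (s + 11) is a factor.
Dividing out leaves s^2 + 4s + 20 = 0.
The quadratic formula then gives s = -2 ± 4j.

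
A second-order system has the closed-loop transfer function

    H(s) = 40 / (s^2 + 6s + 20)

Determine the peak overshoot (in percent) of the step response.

%OS ≈ 5.83%

Comparing s^2 + 6s + 20 to s^2 + 2ζωₙs + ωₙ²: ωₙ = √20 ≈ 4.472 rad/s and ζ = 6/(2·√20) ≈ 0.6708.
%OS = 100·exp(−πζ/√(1−ζ²)) = 100·exp(−π·0.6708/√(1−0.6708²)) ≈ 5.83%.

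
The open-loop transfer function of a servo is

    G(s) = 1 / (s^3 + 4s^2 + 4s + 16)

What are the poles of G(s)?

s = 2j, -2j, -4

The poles are the roots of the denominator s^3 + 4s^2 + 4s + 16 = 0.
Trying s = -4: the polynomial evaluates to 0, so (s + 4) is a factor.
Dividing out leaves s^2 + 4 = 0.
The quadratic formula then gives s = 0 ± 2j.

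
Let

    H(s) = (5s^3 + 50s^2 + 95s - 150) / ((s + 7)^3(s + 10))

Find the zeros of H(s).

Set the numerator to zero: 5s^3 + 50s^2 + 95s - 150 = 0, i.e. 5·(s^3 + 10s^2 + 19s - 30) = 0.
Factoring: (s + 6)(s + 5)(s - 1) = 0.

s = -6, -5, 1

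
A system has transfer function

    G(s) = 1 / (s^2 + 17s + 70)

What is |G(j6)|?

Substitute s = j6: numerator = 1, denominator = 34 + j102.
|G(j6)| = |1| / |34 + j102| = 1 / 107.52 ≈ 0.009301.

|G(j6)| ≈ 0.009301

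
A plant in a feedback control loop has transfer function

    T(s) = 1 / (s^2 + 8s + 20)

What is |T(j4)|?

|T(j4)| ≈ 0.03101

Substitute s = j4: numerator = 1, denominator = 4 + j32.
|T(j4)| = |1| / |4 + j32| = 1 / 32.249 ≈ 0.03101.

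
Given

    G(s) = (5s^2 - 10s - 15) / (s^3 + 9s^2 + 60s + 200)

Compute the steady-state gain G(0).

G(0) = -3/40 ≈ -0.07500

Set s = 0: G(0) = (-15) / (200) = -3/40.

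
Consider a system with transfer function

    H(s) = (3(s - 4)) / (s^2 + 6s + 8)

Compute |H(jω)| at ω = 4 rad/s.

|H(j4)| ≈ 0.6708

Substitute s = j4: numerator = -12 + j12, denominator = -8 + j24.
|H(j4)| = |-12 + j12| / |-8 + j24| = 16.971 / 25.298 ≈ 0.6708.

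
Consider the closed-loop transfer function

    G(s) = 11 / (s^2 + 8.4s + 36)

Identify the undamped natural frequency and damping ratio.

ωₙ = 6 rad/s, ζ = 0.7

Compare the denominator to the standard form s^2 + 2ζωₙs + ωₙ².
ωₙ² = 36, so ωₙ = 6 rad/s.
2ζωₙ = 8.4, so ζ = 8.4/(2·6) = 0.7.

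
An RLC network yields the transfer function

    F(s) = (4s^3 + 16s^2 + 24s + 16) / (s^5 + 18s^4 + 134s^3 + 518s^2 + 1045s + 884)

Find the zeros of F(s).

Set the numerator to zero: 4s^3 + 16s^2 + 24s + 16 = 0, i.e. 4·(s^3 + 4s^2 + 6s + 4) = 0.
Factoring: (s + 2)(s^2 + 2s + 2) = 0.

s = -2, -1 ± j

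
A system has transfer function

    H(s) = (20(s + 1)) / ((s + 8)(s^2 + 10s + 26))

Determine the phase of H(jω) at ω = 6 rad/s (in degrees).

∠H(j6) ≈ -55.79°

At s = j6: numerator = 20 + j120, denominator = -440 + j420.
∠H = ∠num − ∠den = 80.538° − (136.33°) = -55.79°.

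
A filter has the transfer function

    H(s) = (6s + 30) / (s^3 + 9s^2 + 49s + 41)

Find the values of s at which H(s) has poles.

The poles are the roots of the denominator s^3 + 9s^2 + 49s + 41 = 0.
Trying s = -1: the polynomial evaluates to 0, so (s + 1) is a factor.
Dividing out leaves s^2 + 8s + 41 = 0.
The quadratic formula then gives s = -4 ± 5j.

s = -4 ± 5j, -1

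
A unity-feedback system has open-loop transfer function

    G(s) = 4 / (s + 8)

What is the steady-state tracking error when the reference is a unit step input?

e_ss = 0.6667

G(s) has no poles at the origin.
This is a Type 0 system. Kp = lim_{s→0} G(s) = 4/8 = 1/2.
e_ss = 1/(1 + Kp) = 1/(1 + 1/2) = 2/3 ≈ 0.6667.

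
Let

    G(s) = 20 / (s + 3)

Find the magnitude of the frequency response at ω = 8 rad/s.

|G(j8)| ≈ 2.341

Substitute s = j8: numerator = 20, denominator = 3 + j8.
|G(j8)| = |20| / |3 + j8| = 20 / 8.5440 ≈ 2.341.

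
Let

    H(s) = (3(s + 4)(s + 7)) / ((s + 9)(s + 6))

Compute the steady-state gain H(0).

At s = 0 each factor (s + a) contributes a and each (s^2 + bs + c) contributes c.
H(0) = 3·(4) · (7) / ((9) · (6)) = 84/54 = 14/9.

H(0) = 14/9 ≈ 1.556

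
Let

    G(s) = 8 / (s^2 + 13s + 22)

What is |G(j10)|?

|G(j10)| ≈ 0.05277

Substitute s = j10: numerator = 8, denominator = -78 + j130.
|G(j10)| = |8| / |-78 + j130| = 8 / 151.60 ≈ 0.05277.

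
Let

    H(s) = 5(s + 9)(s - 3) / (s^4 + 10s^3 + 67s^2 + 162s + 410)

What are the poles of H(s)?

s = -4 ± 5j, -1 ± 3j

The poles are the roots of the denominator s^4 + 10s^3 + 67s^2 + 162s + 410 = 0.
No real roots exist; factor into two real quadratics: (s^2 + 8s + 41)(s^2 + 2s + 10) = 0.
Each quadratic gives a conjugate pair via the quadratic formula.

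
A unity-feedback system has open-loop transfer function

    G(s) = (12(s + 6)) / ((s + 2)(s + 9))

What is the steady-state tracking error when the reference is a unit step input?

G(s) has no poles at the origin.
This is a Type 0 system. Kp = lim_{s→0} G(s) = 72/18 = 4.
e_ss = 1/(1 + Kp) = 1/(1 + 4) = 1/5 ≈ 0.2000.

e_ss = 0.2000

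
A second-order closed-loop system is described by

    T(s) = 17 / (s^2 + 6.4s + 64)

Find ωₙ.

Compare the denominator to the standard form s^2 + 2ζωₙs + ωₙ².
ωₙ² = 64, so ωₙ = 8 rad/s.

ωₙ = 8 rad/s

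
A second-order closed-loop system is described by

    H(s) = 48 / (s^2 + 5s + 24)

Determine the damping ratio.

ζ ≈ 0.5103

Compare the denominator to the standard form s^2 + 2ζωₙs + ωₙ².
ωₙ² = 24, so ωₙ = √24 ≈ 4.899 rad/s.
2ζωₙ = 5, so ζ = 5/(2·√24) ≈ 0.5103.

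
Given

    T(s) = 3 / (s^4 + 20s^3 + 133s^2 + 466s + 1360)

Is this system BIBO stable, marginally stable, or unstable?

The denominator s^4 + 20s^3 + 133s^2 + 466s + 1360 factors as (s^2 + 2s + 17)(s + 10)(s + 8), giving poles at s = -1 + 4j, -1 - 4j, -10, -8.
Since all poles lie strictly in the left half-plane, the system is stable.

stable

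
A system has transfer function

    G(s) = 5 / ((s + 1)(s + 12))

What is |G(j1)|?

|G(j1)| ≈ 0.2936

Substitute s = j1: numerator = 5, denominator = 11 + j13.
|G(j1)| = |5| / |11 + j13| = 5 / 17.029 ≈ 0.2936.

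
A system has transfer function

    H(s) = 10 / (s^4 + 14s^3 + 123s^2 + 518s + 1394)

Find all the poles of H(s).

s = -4 + 5j, -4 - 5j, -3 + 5j, -3 - 5j

The poles are the roots of the denominator s^4 + 14s^3 + 123s^2 + 518s + 1394 = 0.
No real roots exist; factor into two real quadratics: (s^2 + 8s + 41)(s^2 + 6s + 34) = 0.
Each quadratic gives a conjugate pair via the quadratic formula.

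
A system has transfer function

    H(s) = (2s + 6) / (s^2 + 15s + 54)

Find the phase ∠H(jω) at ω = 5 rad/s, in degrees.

∠H(j5) ≈ -9.824°

At s = j5: numerator = 6 + j10, denominator = 29 + j75.
∠H = ∠num − ∠den = 59.036° − (68.860°) = -9.824°.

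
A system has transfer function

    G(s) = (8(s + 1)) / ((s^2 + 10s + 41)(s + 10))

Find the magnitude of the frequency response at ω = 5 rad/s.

Substitute s = j5: numerator = 8 + j40, denominator = -90 + j580.
|G(j5)| = |8 + j40| / |-90 + j580| = 40.792 / 586.94 ≈ 0.06950.

|G(j5)| ≈ 0.06950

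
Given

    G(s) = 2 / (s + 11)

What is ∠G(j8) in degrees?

At s = j8: numerator = 2, denominator = 11 + j8.
∠G = ∠num − ∠den = 0° − (36.027°) = -36.03°.

∠G(j8) ≈ -36.03°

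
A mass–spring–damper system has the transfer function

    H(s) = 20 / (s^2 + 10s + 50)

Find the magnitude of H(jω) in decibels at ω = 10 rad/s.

|H(j10)|_dB ≈ -14.9 dB

Substitute s = j10: numerator = 20, denominator = -50 + j100.
|H(j10)| = |20| / |-50 + j100| = 20 / 111.80 ≈ 0.1789.
In decibels: 20·log₁₀(0.1789) ≈ -14.9 dB.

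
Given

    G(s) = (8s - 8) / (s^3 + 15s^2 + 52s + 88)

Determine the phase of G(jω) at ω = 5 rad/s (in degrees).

∠G(j5) ≈ -53.50°

At s = j5: numerator = -8 + j40, denominator = -287 + j135.
∠G = ∠num − ∠den = 101.31° − (154.81°) = -53.50°.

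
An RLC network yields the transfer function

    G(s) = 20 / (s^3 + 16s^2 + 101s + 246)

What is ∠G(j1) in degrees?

∠G(j1) ≈ -23.50°

At s = j1: numerator = 20, denominator = 230 + j100.
∠G = ∠num − ∠den = 0° − (23.499°) = -23.50°.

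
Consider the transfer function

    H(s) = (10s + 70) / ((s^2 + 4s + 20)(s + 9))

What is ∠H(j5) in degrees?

∠H(j5) ≈ -97.55°

At s = j5: numerator = 70 + j50, denominator = -145 + j155.
∠H = ∠num − ∠den = 35.538° − (133.09°) = -97.55°.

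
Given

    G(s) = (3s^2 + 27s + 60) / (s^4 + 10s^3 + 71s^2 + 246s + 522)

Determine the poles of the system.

s = -3 + 3j, -3 - 3j, -2 + 5j, -2 - 5j

The poles are the roots of the denominator s^4 + 10s^3 + 71s^2 + 246s + 522 = 0.
No real roots exist; factor into two real quadratics: (s^2 + 6s + 18)(s^2 + 4s + 29) = 0.
Each quadratic gives a conjugate pair via the quadratic formula.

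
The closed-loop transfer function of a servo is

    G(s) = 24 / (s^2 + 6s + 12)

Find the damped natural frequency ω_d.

ω_d ≈ 1.732 rad/s

Comparing s^2 + 6s + 12 to s^2 + 2ζωₙs + ωₙ²: ωₙ = √12 ≈ 3.464 rad/s and ζ = 6/(2·√12) ≈ 0.8660.
ζωₙ = 6/2 = 3, so ω_d = ωₙ√(1−ζ²) = √(ωₙ² − (ζωₙ)²) = √(12 − 3²) = √3 ≈ 1.732 rad/s.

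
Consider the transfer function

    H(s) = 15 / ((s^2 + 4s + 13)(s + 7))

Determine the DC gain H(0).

H(0) = 15/91 ≈ 0.1648

At s = 0 each factor (s + a) contributes a and each (s^2 + bs + c) contributes c.
H(0) = 15·1 / ((13) · (7)) = 15/91 = 15/91.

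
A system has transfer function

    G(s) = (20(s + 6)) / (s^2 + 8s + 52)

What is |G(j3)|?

Substitute s = j3: numerator = 120 + j60, denominator = 43 + j24.
|G(j3)| = |120 + j60| / |43 + j24| = 134.16 / 49.244 ≈ 2.724.

|G(j3)| ≈ 2.724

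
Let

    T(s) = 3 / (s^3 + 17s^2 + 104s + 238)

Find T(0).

Set s = 0: T(0) = (3) / (238) = 3/238.

T(0) = 3/238 ≈ 0.01261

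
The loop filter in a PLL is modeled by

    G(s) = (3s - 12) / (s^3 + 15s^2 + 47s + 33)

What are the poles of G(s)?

The poles are the roots of the denominator s^3 + 15s^2 + 47s + 33 = 0.
Trying s = -11: the polynomial evaluates to 0, so (s + 11) is a factor.
Dividing out leaves s^2 + 4s + 3 = 0.
Factoring the quadratic: (s + 1)(s + 3) = 0.

s = -11, -1, -3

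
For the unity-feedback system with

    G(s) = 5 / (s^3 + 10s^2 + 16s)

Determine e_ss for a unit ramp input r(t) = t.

e_ss = 3.200

G(s) has one pole at the origin.
This is a Type 1 system. Kv = lim_{s→0} s·G(s) = 5/16.
e_ss = 1/Kv = 1/(5/16) = 16/5 ≈ 3.200.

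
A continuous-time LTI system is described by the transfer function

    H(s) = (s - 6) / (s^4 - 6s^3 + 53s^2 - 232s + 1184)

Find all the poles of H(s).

s = 4 + 4j, 4 - 4j, -1 + 6j, -1 - 6j

The poles are the roots of the denominator s^4 - 6s^3 + 53s^2 - 232s + 1184 = 0.
No real roots exist; factor into two real quadratics: (s^2 - 8s + 32)(s^2 + 2s + 37) = 0.
Each quadratic gives a conjugate pair via the quadratic formula.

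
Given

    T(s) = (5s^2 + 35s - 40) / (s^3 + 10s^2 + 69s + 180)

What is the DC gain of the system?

T(0) = -2/9 ≈ -0.2222

Set s = 0: T(0) = (-40) / (180) = -2/9.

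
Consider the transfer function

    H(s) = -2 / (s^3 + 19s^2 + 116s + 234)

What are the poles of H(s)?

The poles are the roots of the denominator s^3 + 19s^2 + 116s + 234 = 0.
Trying s = -9: the polynomial evaluates to 0, so (s + 9) is a factor.
Dividing out leaves s^2 + 10s + 26 = 0.
The quadratic formula then gives s = -5 ± 1j.

s = -9, -5 ± j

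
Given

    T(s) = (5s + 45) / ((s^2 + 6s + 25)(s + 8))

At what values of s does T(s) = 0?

s = -9

Set the numerator to zero: 5s + 45 = 0, i.e. 5·(s + 9) = 0.
So s = -9.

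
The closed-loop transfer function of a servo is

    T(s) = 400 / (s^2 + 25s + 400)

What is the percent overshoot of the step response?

Comparing s^2 + 25s + 400 to s^2 + 2ζωₙs + ωₙ²: ωₙ = 20 rad/s and ζ = 25/(2·20) = 0.625.
%OS = 100·exp(−πζ/√(1−ζ²)) = 100·exp(−π·0.625/√(1−0.625²)) ≈ 8.08%.

%OS ≈ 8.08%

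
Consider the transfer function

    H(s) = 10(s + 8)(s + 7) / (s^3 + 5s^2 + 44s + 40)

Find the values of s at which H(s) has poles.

s = -2 ± 6j, -1

The poles are the roots of the denominator s^3 + 5s^2 + 44s + 40 = 0.
Trying s = -1: the polynomial evaluates to 0, so (s + 1) is a factor.
Dividing out leaves s^2 + 4s + 40 = 0.
The quadratic formula then gives s = -2 ± 6j.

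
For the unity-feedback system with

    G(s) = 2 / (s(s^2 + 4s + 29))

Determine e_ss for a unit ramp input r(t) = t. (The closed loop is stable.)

e_ss = 14.50

G(s) has one pole at the origin.
This is a Type 1 system. Kv = lim_{s→0} s·G(s) = 2/29.
e_ss = 1/Kv = 1/(2/29) = 29/2 ≈ 14.50.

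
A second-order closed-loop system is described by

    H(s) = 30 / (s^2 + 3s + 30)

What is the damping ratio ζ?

Compare the denominator to the standard form s^2 + 2ζωₙs + ωₙ².
ωₙ² = 30, so ωₙ = √30 ≈ 5.477 rad/s.
2ζωₙ = 3, so ζ = 3/(2·√30) ≈ 0.2739.

ζ ≈ 0.2739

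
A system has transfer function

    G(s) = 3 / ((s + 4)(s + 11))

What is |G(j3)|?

|G(j3)| ≈ 0.05262

Substitute s = j3: numerator = 3, denominator = 35 + j45.
|G(j3)| = |3| / |35 + j45| = 3 / 57.009 ≈ 0.05262.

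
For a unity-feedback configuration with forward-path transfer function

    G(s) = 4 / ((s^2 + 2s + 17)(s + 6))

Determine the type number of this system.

The denominator has no factor of s at the origin — no free integrator — so this is a Type 0 system.

Type 0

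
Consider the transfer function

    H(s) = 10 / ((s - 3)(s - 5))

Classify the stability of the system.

The poles can be read from the denominator factors: s = 3, 5.
Since the pole(s) at s = 3, 5 lie in the right half-plane, the system is unstable.

unstable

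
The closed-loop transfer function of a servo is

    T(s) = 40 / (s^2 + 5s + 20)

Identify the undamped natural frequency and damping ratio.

Compare the denominator to the standard form s^2 + 2ζωₙs + ωₙ².
ωₙ² = 20, so ωₙ = √20 ≈ 4.472 rad/s.
2ζωₙ = 5, so ζ = 5/(2·√20) ≈ 0.5590.

ωₙ ≈ 4.472 rad/s, ζ ≈ 0.5590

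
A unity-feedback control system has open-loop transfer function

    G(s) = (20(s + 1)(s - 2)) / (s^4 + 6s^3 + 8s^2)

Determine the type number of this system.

Type 2

The denominator has 2 factors of s at the origin (free integrators), so this is a Type 2 system.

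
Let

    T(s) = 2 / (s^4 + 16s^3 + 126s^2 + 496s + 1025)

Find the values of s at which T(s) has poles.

s = -5 ± 4j, -3 ± 4j

The poles are the roots of the denominator s^4 + 16s^3 + 126s^2 + 496s + 1025 = 0.
No real roots exist; factor into two real quadratics: (s^2 + 10s + 41)(s^2 + 6s + 25) = 0.
Each quadratic gives a conjugate pair via the quadratic formula.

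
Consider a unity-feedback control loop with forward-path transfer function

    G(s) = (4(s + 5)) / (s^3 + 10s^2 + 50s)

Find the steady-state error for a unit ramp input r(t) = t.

G(s) has one pole at the origin.
This is a Type 1 system. Kv = lim_{s→0} s·G(s) = 20/50 = 2/5.
e_ss = 1/Kv = 1/(2/5) = 5/2 ≈ 2.500.

e_ss = 2.500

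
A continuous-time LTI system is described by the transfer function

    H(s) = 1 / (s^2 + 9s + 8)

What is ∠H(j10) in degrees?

At s = j10: numerator = 1, denominator = -92 + j90.
∠H = ∠num − ∠den = 0° − (135.63°) = -135.6°.

∠H(j10) ≈ -135.6°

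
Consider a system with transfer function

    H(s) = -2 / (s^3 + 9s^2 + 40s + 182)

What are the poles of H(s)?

s = -1 ± 5j, -7

The poles are the roots of the denominator s^3 + 9s^2 + 40s + 182 = 0.
Trying s = -7: the polynomial evaluates to 0, so (s + 7) is a factor.
Dividing out leaves s^2 + 2s + 26 = 0.
The quadratic formula then gives s = -1 ± 5j.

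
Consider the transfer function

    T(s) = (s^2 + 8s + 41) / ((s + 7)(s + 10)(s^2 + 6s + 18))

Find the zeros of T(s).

Set the numerator to zero: s^2 + 8s + 41 = 0.
Factoring: (s^2 + 8s + 41) = 0.

s = -4 ± 5j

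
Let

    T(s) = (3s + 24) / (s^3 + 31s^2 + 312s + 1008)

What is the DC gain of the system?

T(0) = 1/42 ≈ 0.02381

Set s = 0: T(0) = (24) / (1008) = 1/42.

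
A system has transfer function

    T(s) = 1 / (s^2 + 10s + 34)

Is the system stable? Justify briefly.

The poles can be read from the denominator factors: s = -5 + 3j, -5 - 3j.
Since all poles lie strictly in the left half-plane, the system is stable.

stable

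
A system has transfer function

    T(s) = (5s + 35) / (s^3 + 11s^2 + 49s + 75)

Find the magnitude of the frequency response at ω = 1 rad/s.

|T(j1)| ≈ 0.4419

Substitute s = j1: numerator = 35 + j5, denominator = 64 + j48.
|T(j1)| = |35 + j5| / |64 + j48| = 35.355 / 80 ≈ 0.4419.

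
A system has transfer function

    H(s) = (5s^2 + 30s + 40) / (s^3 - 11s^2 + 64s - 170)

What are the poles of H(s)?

s = 3 + 5j, 3 - 5j, 5

The poles are the roots of the denominator s^3 - 11s^2 + 64s - 170 = 0.
Trying s = 5: the polynomial evaluates to 0, so (s - 5) is a factor.
Dividing out leaves s^2 - 6s + 34 = 0.
The quadratic formula then gives s = 3 ± 5j.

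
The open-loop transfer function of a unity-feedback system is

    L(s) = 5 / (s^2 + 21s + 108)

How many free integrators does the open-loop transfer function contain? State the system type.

Type 0

The denominator has no factor of s at the origin — no free integrator — so this is a Type 0 system.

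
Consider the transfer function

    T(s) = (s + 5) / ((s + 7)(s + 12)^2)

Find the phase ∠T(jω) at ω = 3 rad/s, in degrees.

∠T(j3) ≈ -20.31°

At s = j3: numerator = 5 + j3, denominator = 729 + j909.
∠T = ∠num − ∠den = 30.964° − (51.271°) = -20.31°.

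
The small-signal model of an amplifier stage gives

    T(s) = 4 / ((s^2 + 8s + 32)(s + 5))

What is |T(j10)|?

|T(j10)| ≈ 0.003407

Substitute s = j10: numerator = 4, denominator = -1140 - j280.
|T(j10)| = |4| / |-1140 - j280| = 4 / 1173.9 ≈ 0.003407.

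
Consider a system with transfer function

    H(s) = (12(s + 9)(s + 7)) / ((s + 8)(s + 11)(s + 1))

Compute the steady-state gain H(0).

At s = 0 each factor (s + a) contributes a and each (s^2 + bs + c) contributes c.
H(0) = 12·(9) · (7) / ((8) · (11) · (1)) = 756/88 = 189/22.

H(0) = 189/22 ≈ 8.591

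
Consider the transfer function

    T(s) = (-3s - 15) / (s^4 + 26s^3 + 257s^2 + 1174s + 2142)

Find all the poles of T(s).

s = -5 ± 3j, -9, -7

The poles are the roots of the denominator s^4 + 26s^3 + 257s^2 + 1174s + 2142 = 0.
Trying s = -9: the polynomial evaluates to 0, so (s + 9) is a factor.
Dividing out leaves s^3 + 17s^2 + 104s + 238 = 0.
This factors further as (s^2 + 10s + 34)(s + 7) = 0.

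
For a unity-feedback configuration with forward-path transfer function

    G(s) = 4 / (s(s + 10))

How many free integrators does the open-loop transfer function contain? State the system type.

Type 1

The denominator has 1 factor of s at the origin (free integrator), so this is a Type 1 system.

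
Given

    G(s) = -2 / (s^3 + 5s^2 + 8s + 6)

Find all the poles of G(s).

The poles are the roots of the denominator s^3 + 5s^2 + 8s + 6 = 0.
Trying s = -3: the polynomial evaluates to 0, so (s + 3) is a factor.
Dividing out leaves s^2 + 2s + 2 = 0.
The quadratic formula then gives s = -1 ± 1j.

s = -1 ± j, -3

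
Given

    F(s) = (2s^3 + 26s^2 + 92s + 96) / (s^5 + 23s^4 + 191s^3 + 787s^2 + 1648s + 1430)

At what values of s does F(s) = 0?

s = -3, -2, -8

Set the numerator to zero: 2s^3 + 26s^2 + 92s + 96 = 0, i.e. 2·(s^3 + 13s^2 + 46s + 48) = 0.
Factoring: (s + 3)(s + 2)(s + 8) = 0.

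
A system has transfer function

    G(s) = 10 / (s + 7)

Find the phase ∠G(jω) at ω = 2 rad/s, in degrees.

∠G(j2) ≈ -15.95°

At s = j2: numerator = 10, denominator = 7 + j2.
∠G = ∠num − ∠den = 0° − (15.945°) = -15.95°.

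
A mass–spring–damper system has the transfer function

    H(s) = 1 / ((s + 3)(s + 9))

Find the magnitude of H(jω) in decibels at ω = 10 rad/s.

Substitute s = j10: numerator = 1, denominator = -73 + j120.
|H(j10)| = |1| / |-73 + j120| = 1 / 140.46 ≈ 0.007119.
In decibels: 20·log₁₀(0.007119) ≈ -43.0 dB.

|H(j10)|_dB ≈ -43.0 dB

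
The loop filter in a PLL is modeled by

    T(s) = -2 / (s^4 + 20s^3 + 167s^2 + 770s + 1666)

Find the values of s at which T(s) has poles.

The poles are the roots of the denominator s^4 + 20s^3 + 167s^2 + 770s + 1666 = 0.
Trying s = -7: the polynomial evaluates to 0, so (s + 7) is a factor.
Dividing out leaves s^3 + 13s^2 + 76s + 238 = 0.
This factors further as (s^2 + 6s + 34)(s + 7) = 0.

s = -7, -3 + 5j, -3 - 5j, -7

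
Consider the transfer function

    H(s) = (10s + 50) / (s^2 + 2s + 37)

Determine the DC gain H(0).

H(0) = 50/37 ≈ 1.351

Set s = 0: H(0) = (50) / (37) = 50/37.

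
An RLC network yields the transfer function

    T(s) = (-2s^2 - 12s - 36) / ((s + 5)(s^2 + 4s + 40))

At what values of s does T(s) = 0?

s = -3 + 3j, -3 - 3j

Set the numerator to zero: -2s^2 - 12s - 36 = 0, i.e. -2·(s^2 + 6s + 18) = 0.
Factoring: (s^2 + 6s + 18) = 0.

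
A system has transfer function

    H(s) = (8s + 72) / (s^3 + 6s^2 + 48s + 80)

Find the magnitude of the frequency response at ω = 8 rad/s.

Substitute s = j8: numerator = 72 + j64, denominator = -304 - j128.
|H(j8)| = |72 + j64| / |-304 - j128| = 96.333 / 329.85 ≈ 0.2921.

|H(j8)| ≈ 0.2921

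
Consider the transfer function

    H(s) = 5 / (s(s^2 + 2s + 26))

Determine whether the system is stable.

The poles can be read from the denominator factors: s = 0, -1 + 5j, -1 - 5j.
Since the simple pole(s) at s = 0 lie on the jω-axis with none in the right half-plane, the system is marginally stable.

marginally stable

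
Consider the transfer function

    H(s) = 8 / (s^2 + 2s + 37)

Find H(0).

H(0) = 8/37 ≈ 0.2162

Set s = 0: H(0) = (8) / (37) = 8/37.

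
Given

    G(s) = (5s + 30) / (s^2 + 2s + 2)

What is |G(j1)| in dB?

Substitute s = j1: numerator = 30 + j5, denominator = 1 + j2.
|G(j1)| = |30 + j5| / |1 + j2| = 30.414 / 2.2361 ≈ 13.60.
In decibels: 20·log₁₀(13.60) ≈ 22.7 dB.

|G(j1)|_dB ≈ 22.7 dB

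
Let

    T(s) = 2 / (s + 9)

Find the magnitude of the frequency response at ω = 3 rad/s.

Substitute s = j3: numerator = 2, denominator = 9 + j3.
|T(j3)| = |2| / |9 + j3| = 2 / 9.4868 ≈ 0.2108.

|T(j3)| ≈ 0.2108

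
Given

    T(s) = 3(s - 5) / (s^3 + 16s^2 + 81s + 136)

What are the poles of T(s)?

s = -4 ± j, -8

The poles are the roots of the denominator s^3 + 16s^2 + 81s + 136 = 0.
Trying s = -8: the polynomial evaluates to 0, so (s + 8) is a factor.
Dividing out leaves s^2 + 8s + 17 = 0.
The quadratic formula then gives s = -4 ± 1j.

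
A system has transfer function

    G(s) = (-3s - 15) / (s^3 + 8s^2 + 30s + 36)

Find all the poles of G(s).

The poles are the roots of the denominator s^3 + 8s^2 + 30s + 36 = 0.
Trying s = -2: the polynomial evaluates to 0, so (s + 2) is a factor.
Dividing out leaves s^2 + 6s + 18 = 0.
The quadratic formula then gives s = -3 ± 3j.

s = -3 ± 3j, -2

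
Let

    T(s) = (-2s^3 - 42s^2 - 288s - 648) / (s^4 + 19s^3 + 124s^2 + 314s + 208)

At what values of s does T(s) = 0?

s = -6, -9, -6

Set the numerator to zero: -2s^3 - 42s^2 - 288s - 648 = 0, i.e. -2·(s^3 + 21s^2 + 144s + 324) = 0.
Factoring: (s + 6)^2(s + 9) = 0.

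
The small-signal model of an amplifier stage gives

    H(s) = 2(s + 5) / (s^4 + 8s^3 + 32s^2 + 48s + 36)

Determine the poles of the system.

s = -1 + j, -1 - j, -3 + 3j, -3 - 3j

The poles are the roots of the denominator s^4 + 8s^3 + 32s^2 + 48s + 36 = 0.
No real roots exist; factor into two real quadratics: (s^2 + 2s + 2)(s^2 + 6s + 18) = 0.
Each quadratic gives a conjugate pair via the quadratic formula.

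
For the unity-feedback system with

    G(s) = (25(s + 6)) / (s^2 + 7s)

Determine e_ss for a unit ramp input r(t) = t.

G(s) has one pole at the origin.
This is a Type 1 system. Kv = lim_{s→0} s·G(s) = 150/7.
e_ss = 1/Kv = 1/(150/7) = 7/150 ≈ 0.04667.

e_ss = 0.04667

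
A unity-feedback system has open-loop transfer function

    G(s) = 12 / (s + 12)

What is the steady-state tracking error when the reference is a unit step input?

G(s) has no poles at the origin.
This is a Type 0 system. Kp = lim_{s→0} G(s) = 12/12 = 1.
e_ss = 1/(1 + Kp) = 1/(1 + 1) = 1/2 ≈ 0.5000.

e_ss = 0.5000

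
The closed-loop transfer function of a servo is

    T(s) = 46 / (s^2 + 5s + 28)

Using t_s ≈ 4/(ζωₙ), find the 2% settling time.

t_s ≈ 1.600 s

Comparing s^2 + 5s + 28 to s^2 + 2ζωₙs + ωₙ²: ωₙ = √28 ≈ 5.292 rad/s and ζ = 5/(2·√28) ≈ 0.4725.
ζωₙ = 5/2 = 2.5, so t_s ≈ 4/(ζωₙ) = 4/2.5 = 1.600 s.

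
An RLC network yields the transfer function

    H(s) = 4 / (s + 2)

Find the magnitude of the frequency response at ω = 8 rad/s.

|H(j8)| ≈ 0.4851

Substitute s = j8: numerator = 4, denominator = 2 + j8.
|H(j8)| = |4| / |2 + j8| = 4 / 8.2462 ≈ 0.4851.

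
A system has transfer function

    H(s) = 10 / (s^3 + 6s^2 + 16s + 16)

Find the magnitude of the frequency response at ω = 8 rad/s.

Substitute s = j8: numerator = 10, denominator = -368 - j384.
|H(j8)| = |10| / |-368 - j384| = 10 / 531.86 ≈ 0.01880.

|H(j8)| ≈ 0.01880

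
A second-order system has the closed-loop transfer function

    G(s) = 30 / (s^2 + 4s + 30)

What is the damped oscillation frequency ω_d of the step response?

Comparing s^2 + 4s + 30 to s^2 + 2ζωₙs + ωₙ²: ωₙ = √30 ≈ 5.477 rad/s and ζ = 4/(2·√30) ≈ 0.3651.
ζωₙ = 4/2 = 2, so ω_d = ωₙ√(1−ζ²) = √(ωₙ² − (ζωₙ)²) = √(30 − 2²) = √26 ≈ 5.099 rad/s.

ω_d ≈ 5.099 rad/s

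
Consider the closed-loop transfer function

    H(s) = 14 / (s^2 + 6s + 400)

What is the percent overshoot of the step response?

%OS ≈ 62.1%

Comparing s^2 + 6s + 400 to s^2 + 2ζωₙs + ωₙ²: ωₙ = 20 rad/s and ζ = 6/(2·20) = 0.15.
%OS = 100·exp(−πζ/√(1−ζ²)) = 100·exp(−π·0.15/√(1−0.15²)) ≈ 62.1%.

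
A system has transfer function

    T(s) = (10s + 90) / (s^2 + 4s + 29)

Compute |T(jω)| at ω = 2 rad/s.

Substitute s = j2: numerator = 90 + j20, denominator = 25 + j8.
|T(j2)| = |90 + j20| / |25 + j8| = 92.195 / 26.249 ≈ 3.512.

|T(j2)| ≈ 3.512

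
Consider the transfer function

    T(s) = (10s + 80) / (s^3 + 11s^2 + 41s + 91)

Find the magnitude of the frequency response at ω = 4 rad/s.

Substitute s = j4: numerator = 80 + j40, denominator = -85 + j100.
|T(j4)| = |80 + j40| / |-85 + j100| = 89.443 / 131.24 ≈ 0.6815.

|T(j4)| ≈ 0.6815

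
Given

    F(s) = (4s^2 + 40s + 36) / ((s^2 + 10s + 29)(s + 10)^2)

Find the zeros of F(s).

s = -1, -9

Set the numerator to zero: 4s^2 + 40s + 36 = 0, i.e. 4·(s^2 + 10s + 9) = 0.
Factoring: (s + 1)(s + 9) = 0.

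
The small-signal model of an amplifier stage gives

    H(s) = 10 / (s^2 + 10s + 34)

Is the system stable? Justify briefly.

stable

The poles can be read from the denominator factors: s = -5 ± 3j.
Since all poles lie strictly in the left half-plane, the system is stable.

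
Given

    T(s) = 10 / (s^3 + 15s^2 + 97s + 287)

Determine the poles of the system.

s = -7, -4 ± 5j

The poles are the roots of the denominator s^3 + 15s^2 + 97s + 287 = 0.
Trying s = -7: the polynomial evaluates to 0, so (s + 7) is a factor.
Dividing out leaves s^2 + 8s + 41 = 0.
The quadratic formula then gives s = -4 ± 5j.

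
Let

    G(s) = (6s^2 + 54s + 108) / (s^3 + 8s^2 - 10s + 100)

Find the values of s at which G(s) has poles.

s = 1 + 3j, 1 - 3j, -10

The poles are the roots of the denominator s^3 + 8s^2 - 10s + 100 = 0.
Trying s = -10: the polynomial evaluates to 0, so (s + 10) is a factor.
Dividing out leaves s^2 - 2s + 10 = 0.
The quadratic formula then gives s = 1 ± 3j.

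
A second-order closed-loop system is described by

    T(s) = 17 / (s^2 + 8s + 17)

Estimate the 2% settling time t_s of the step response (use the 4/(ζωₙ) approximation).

Comparing s^2 + 8s + 17 to s^2 + 2ζωₙs + ωₙ²: ωₙ = √17 ≈ 4.123 rad/s and ζ = 8/(2·√17) ≈ 0.9701.
ζωₙ = 8/2 = 4, so t_s ≈ 4/(ζωₙ) = 4/4 = 1 s.

t_s ≈ 1 s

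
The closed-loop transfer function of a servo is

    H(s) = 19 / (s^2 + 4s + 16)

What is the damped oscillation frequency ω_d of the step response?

Comparing s^2 + 4s + 16 to s^2 + 2ζωₙs + ωₙ²: ωₙ = 4 rad/s and ζ = 4/(2·4) = 0.5.
ζωₙ = 4/2 = 2, so ω_d = ωₙ√(1−ζ²) = √(ωₙ² − (ζωₙ)²) = √(16 − 2²) = √12 ≈ 3.464 rad/s.

ω_d ≈ 3.464 rad/s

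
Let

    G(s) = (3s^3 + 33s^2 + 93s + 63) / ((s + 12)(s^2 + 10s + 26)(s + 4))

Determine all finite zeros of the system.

Set the numerator to zero: 3s^3 + 33s^2 + 93s + 63 = 0, i.e. 3·(s^3 + 11s^2 + 31s + 21) = 0.
Factoring: (s + 7)(s + 3)(s + 1) = 0.

s = -7, -3, -1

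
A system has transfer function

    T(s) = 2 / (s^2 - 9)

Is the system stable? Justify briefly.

unstable

The denominator s^2 - 9 factors as (s + 3)(s - 3), giving poles at s = -3, 3.
Since the pole(s) at s = 3 lie in the right half-plane, the system is unstable.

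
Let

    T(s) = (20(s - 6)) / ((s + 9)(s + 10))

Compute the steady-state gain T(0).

T(0) = -4/3 ≈ -1.333

At s = 0 each factor (s + a) contributes a and each (s^2 + bs + c) contributes c.
T(0) = 20·(-6) / ((9) · (10)) = -120/90 = -4/3.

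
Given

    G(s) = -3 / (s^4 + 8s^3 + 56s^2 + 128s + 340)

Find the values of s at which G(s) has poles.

s = -1 ± 3j, -3 ± 5j

The poles are the roots of the denominator s^4 + 8s^3 + 56s^2 + 128s + 340 = 0.
No real roots exist; factor into two real quadratics: (s^2 + 2s + 10)(s^2 + 6s + 34) = 0.
Each quadratic gives a conjugate pair via the quadratic formula.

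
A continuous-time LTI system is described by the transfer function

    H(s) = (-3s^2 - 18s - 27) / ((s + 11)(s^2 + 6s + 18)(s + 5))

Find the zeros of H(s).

Set the numerator to zero: -3s^2 - 18s - 27 = 0, i.e. -3·(s^2 + 6s + 9) = 0.
Factoring: (s + 3)^2 = 0.

s = -3, -3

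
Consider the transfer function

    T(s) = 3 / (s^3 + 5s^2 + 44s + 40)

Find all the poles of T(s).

s = -2 + 6j, -2 - 6j, -1

The poles are the roots of the denominator s^3 + 5s^2 + 44s + 40 = 0.
Trying s = -1: the polynomial evaluates to 0, so (s + 1) is a factor.
Dividing out leaves s^2 + 4s + 40 = 0.
The quadratic formula then gives s = -2 ± 6j.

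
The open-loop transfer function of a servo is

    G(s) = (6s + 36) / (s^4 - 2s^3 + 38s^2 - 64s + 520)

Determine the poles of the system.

s = 2 + 4j, 2 - 4j, -1 + 5j, -1 - 5j

The poles are the roots of the denominator s^4 - 2s^3 + 38s^2 - 64s + 520 = 0.
No real roots exist; factor into two real quadratics: (s^2 - 4s + 20)(s^2 + 2s + 26) = 0.
Each quadratic gives a conjugate pair via the quadratic formula.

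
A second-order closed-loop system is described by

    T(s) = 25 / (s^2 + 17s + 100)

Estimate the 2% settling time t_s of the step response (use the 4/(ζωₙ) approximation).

Comparing s^2 + 17s + 100 to s^2 + 2ζωₙs + ωₙ²: ωₙ = 10 rad/s and ζ = 17/(2·10) = 0.85.
ζωₙ = 17/2 = 8.5, so t_s ≈ 4/(ζωₙ) = 4/8.5 ≈ 0.4706 s.

t_s ≈ 0.4706 s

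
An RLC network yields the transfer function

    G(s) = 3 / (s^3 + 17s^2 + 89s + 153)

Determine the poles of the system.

s = -4 + j, -4 - j, -9

The poles are the roots of the denominator s^3 + 17s^2 + 89s + 153 = 0.
Trying s = -9: the polynomial evaluates to 0, so (s + 9) is a factor.
Dividing out leaves s^2 + 8s + 17 = 0.
The quadratic formula then gives s = -4 ± 1j.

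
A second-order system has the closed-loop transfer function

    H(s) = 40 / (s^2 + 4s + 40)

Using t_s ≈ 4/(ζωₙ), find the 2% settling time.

t_s ≈ 2 s

Comparing s^2 + 4s + 40 to s^2 + 2ζωₙs + ωₙ²: ωₙ = √40 ≈ 6.325 rad/s and ζ = 4/(2·√40) ≈ 0.3162.
ζωₙ = 4/2 = 2, so t_s ≈ 4/(ζωₙ) = 4/2 = 2 s.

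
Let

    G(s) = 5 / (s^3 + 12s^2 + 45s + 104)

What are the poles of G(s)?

The poles are the roots of the denominator s^3 + 12s^2 + 45s + 104 = 0.
Trying s = -8: the polynomial evaluates to 0, so (s + 8) is a factor.
Dividing out leaves s^2 + 4s + 13 = 0.
The quadratic formula then gives s = -2 ± 3j.

s = -2 + 3j, -2 - 3j, -8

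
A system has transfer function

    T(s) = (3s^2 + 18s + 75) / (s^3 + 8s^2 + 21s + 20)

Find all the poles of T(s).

s = -2 ± j, -4

The poles are the roots of the denominator s^3 + 8s^2 + 21s + 20 = 0.
Trying s = -4: the polynomial evaluates to 0, so (s + 4) is a factor.
Dividing out leaves s^2 + 4s + 5 = 0.
The quadratic formula then gives s = -2 ± 1j.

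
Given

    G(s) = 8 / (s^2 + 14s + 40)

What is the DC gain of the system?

Set s = 0: G(0) = (8) / (40) = 1/5.

G(0) = 1/5 ≈ 0.2000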